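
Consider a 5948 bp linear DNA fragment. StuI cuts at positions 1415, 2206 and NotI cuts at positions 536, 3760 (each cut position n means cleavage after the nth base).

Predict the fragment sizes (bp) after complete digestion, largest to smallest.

2188, 1554, 879, 791, 536 bp

Combined cut positions (sorted): 536, 1415, 2206, 3760.
Linear molecule, 4 cuts → 5 fragments:
  536 − 0 = 536 bp
  1415 − 536 = 879 bp
  2206 − 1415 = 791 bp
  3760 − 2206 = 1554 bp
  5948 − 3760 = 2188 bp
Sorted largest to smallest: 2188, 1554, 879, 791, 536 bp.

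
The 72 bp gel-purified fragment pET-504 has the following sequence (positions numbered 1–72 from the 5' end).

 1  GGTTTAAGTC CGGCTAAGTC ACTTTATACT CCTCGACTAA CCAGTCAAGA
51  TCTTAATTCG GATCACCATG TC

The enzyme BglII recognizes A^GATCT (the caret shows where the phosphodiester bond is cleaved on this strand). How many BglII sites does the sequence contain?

AGATCT occurs starting at position 48.
BglII cuts at 1 site.

1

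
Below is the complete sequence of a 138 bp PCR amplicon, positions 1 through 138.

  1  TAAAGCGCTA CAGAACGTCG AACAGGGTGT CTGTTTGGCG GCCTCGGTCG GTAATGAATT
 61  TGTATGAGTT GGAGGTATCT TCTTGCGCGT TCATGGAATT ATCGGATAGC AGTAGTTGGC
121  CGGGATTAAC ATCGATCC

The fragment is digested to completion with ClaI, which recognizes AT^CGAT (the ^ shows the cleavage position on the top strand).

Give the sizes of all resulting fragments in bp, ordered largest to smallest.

The ClaI site (ATCGAT) starts at position 131.
ClaI cuts after base 2 of each site, so after position 132.
Linear molecule, 1 cut → 2 fragments:
  1–132 → 132 bp
  133–138 → 6 bp
Sorted largest to smallest: 132, 6 bp.

132, 6 bp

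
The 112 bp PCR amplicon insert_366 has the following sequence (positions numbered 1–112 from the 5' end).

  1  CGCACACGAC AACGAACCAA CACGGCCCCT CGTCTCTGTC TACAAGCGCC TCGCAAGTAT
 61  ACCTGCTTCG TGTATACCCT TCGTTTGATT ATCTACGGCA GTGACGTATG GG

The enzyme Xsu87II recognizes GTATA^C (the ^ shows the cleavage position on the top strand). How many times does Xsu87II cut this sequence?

GTATAC occurs starting at positions 57, 72.
Xsu87II cuts at 2 sites.

2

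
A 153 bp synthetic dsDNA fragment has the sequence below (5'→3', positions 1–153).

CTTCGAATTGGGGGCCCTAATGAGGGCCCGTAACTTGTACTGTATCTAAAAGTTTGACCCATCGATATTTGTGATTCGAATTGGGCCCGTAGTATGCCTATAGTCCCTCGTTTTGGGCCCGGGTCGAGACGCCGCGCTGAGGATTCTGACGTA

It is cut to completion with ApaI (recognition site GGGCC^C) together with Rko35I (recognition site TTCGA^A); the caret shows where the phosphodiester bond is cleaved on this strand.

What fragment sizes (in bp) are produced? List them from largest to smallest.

51, 34, 32, 12, 10, 8, 6 bp

ApaI sites (GGGCCC) start at positions 12, 24, 83, 115.
ApaI cuts after base 5 of each site (before the last base), so after positions 16, 28, 87, 119.
Rko35I sites (TTCGAA) start at positions 2, 75.
Rko35I cuts after base 5 of each site (before the last base), so after positions 6, 79.
Combined cut positions: 6, 16, 28, 79, 87, 119.
Linear molecule, 6 cuts → 7 fragments:
  1–6 → 6 bp
  7–16 → 10 bp
  17–28 → 12 bp
  29–79 → 51 bp
  80–87 → 8 bp
  88–119 → 32 bp
  120–153 → 34 bp
Sorted largest to smallest: 51, 34, 32, 12, 10, 8, 6 bp.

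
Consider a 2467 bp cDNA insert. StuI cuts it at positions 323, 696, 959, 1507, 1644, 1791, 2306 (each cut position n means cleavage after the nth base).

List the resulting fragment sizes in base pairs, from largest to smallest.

548, 515, 373, 323, 263, 161, 147, 137 bp

Linear molecule, 7 cuts → 8 fragments:
  323 − 0 = 323 bp
  696 − 323 = 373 bp
  959 − 696 = 263 bp
  1507 − 959 = 548 bp
  1644 − 1507 = 137 bp
  1791 − 1644 = 147 bp
  2306 − 1791 = 515 bp
  2467 − 2306 = 161 bp
Sorted largest to smallest: 548, 515, 373, 323, 263, 161, 147, 137 bp.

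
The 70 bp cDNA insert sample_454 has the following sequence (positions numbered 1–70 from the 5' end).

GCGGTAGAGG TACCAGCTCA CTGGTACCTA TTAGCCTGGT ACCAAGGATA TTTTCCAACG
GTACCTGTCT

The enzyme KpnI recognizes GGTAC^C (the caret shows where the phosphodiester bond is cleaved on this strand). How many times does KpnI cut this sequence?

GGTACC occurs starting at positions 9, 23, 38, 60.
KpnI cuts at 4 sites.

4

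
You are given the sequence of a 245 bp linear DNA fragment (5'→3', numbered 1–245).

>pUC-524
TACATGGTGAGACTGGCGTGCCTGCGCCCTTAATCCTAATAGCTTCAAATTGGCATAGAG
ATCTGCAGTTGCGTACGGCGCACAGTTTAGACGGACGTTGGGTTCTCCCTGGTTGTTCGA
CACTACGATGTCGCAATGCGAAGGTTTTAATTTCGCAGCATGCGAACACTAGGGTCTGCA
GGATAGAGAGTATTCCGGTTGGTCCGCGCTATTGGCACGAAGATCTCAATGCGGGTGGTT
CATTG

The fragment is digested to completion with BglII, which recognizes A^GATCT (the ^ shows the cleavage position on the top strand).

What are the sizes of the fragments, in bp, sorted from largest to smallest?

BglII sites (AGATCT) start at positions 59, 221.
BglII cuts after the first base of each site, so after positions 59, 221.
Linear molecule, 2 cuts → 3 fragments:
  1–59 → 59 bp
  60–221 → 162 bp
  222–245 → 24 bp
Sorted largest to smallest: 162, 59, 24 bp.

162, 59, 24 bp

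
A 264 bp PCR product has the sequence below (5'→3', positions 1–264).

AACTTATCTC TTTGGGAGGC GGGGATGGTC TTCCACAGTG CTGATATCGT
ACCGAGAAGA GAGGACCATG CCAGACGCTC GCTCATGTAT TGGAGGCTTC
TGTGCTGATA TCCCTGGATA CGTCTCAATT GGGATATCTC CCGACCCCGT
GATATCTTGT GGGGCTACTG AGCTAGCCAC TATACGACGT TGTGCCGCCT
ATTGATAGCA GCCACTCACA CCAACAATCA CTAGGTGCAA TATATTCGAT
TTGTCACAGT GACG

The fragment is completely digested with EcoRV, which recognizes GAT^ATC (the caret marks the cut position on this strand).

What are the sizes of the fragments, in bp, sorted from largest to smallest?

111, 64, 45, 26, 18 bp

EcoRV sites (GATATC) start at positions 43, 107, 133, 151.
EcoRV cuts after base 3 of each site, so after positions 45, 109, 135, 153.
Linear molecule, 4 cuts → 5 fragments:
  1–45 → 45 bp
  46–109 → 64 bp
  110–135 → 26 bp
  136–153 → 18 bp
  154–264 → 111 bp
Sorted largest to smallest: 111, 64, 45, 26, 18 bp.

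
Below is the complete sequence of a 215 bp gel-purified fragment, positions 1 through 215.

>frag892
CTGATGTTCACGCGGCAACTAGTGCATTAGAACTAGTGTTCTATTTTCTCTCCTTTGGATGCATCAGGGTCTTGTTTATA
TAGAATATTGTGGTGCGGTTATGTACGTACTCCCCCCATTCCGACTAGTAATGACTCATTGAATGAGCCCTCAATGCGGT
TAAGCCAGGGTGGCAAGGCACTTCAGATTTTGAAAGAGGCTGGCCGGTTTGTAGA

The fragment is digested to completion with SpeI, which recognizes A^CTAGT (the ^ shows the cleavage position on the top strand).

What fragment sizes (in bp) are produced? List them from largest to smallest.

SpeI sites (ACTAGT) start at positions 18, 32, 124.
SpeI cuts after the first base of each site, so after positions 18, 32, 124.
Linear molecule, 3 cuts → 4 fragments:
  1–18 → 18 bp
  19–32 → 14 bp
  33–124 → 92 bp
  125–215 → 91 bp
Sorted largest to smallest: 92, 91, 18, 14 bp.

92, 91, 18, 14 bp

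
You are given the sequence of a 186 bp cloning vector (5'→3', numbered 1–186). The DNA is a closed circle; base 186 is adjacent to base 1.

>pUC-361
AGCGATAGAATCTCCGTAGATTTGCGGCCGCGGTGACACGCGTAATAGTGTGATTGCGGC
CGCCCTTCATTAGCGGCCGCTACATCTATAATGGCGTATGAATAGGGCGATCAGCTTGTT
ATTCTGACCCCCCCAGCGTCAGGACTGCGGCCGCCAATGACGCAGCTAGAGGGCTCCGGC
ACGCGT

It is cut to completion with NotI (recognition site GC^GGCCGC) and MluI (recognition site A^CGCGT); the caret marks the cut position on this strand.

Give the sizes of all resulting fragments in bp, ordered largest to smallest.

74, 33, 30, 19, 17, 13 bp

NotI sites (GCGGCCGC) start at positions 24, 56, 73, 147.
NotI cuts after base 2 of each site, so after positions 25, 57, 74, 148.
MluI sites (ACGCGT) start at positions 38, 181.
MluI cuts after the first base of each site, so after positions 38, 181.
Combined cut positions: 25, 38, 57, 74, 148, 181.
Circular molecule, 6 cuts → 6 fragments:
  26–38 → 13 bp
  39–57 → 19 bp
  58–74 → 17 bp
  75–148 → 74 bp
  149–181 → 33 bp
  182–186 then 1–25 → 5 + 25 = 30 bp
Sorted largest to smallest: 74, 33, 30, 19, 17, 13 bp.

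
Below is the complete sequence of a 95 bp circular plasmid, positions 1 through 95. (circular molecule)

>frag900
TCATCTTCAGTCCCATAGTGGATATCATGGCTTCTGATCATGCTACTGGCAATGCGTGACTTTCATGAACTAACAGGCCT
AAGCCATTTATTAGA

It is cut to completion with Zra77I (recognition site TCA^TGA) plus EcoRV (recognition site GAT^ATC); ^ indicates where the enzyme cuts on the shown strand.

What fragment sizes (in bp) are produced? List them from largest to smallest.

53, 42 bp

The Zra77I site (TCATGA) starts at position 63.
Zra77I cuts after base 3 of each site, so after position 65.
The EcoRV site (GATATC) starts at position 21.
EcoRV cuts after base 3 of each site, so after position 23.
Combined cut positions: 23, 65.
Circular molecule, 2 cuts → 2 fragments:
  24–65 → 42 bp
  66–95 then 1–23 → 30 + 23 = 53 bp
Sorted largest to smallest: 53, 42 bp.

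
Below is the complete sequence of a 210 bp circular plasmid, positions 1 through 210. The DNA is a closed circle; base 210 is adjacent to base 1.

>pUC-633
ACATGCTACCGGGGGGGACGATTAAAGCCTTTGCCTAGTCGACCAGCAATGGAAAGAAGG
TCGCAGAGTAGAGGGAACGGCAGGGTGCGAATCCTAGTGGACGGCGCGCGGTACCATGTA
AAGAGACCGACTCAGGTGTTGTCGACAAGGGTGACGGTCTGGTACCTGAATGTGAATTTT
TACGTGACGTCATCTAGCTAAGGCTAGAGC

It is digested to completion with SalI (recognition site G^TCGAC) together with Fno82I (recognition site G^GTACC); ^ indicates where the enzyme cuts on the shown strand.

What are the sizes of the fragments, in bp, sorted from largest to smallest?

87, 72, 31, 20 bp

SalI sites (GTCGAC) start at positions 38, 141.
SalI cuts after the first base of each site, so after positions 38, 141.
Fno82I sites (GGTACC) start at positions 110, 161.
Fno82I cuts after the first base of each site, so after positions 110, 161.
Combined cut positions: 38, 110, 141, 161.
Circular molecule, 4 cuts → 4 fragments:
  39–110 → 72 bp
  111–141 → 31 bp
  142–161 → 20 bp
  162–210 then 1–38 → 49 + 38 = 87 bp
Sorted largest to smallest: 87, 72, 31, 20 bp.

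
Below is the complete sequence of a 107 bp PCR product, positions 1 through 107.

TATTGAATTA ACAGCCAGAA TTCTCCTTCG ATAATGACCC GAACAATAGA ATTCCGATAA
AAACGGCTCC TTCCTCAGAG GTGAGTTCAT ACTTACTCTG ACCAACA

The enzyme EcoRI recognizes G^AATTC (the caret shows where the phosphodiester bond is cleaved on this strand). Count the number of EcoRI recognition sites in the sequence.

2

GAATTC occurs starting at positions 18, 49.
EcoRI cuts at 2 sites.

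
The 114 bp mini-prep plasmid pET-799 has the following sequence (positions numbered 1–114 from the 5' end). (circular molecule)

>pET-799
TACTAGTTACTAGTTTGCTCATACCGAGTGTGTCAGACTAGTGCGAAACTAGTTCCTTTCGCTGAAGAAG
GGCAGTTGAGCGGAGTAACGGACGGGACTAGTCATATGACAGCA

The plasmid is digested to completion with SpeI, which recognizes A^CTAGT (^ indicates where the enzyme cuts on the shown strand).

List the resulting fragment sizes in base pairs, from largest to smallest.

SpeI sites (ACTAGT) start at positions 2, 9, 37, 48, 97.
SpeI cuts after the first base of each site, so after positions 2, 9, 37, 48, 97.
Circular molecule, 5 cuts → 5 fragments:
  3–9 → 7 bp
  10–37 → 28 bp
  38–48 → 11 bp
  49–97 → 49 bp
  98–114 then 1–2 → 17 + 2 = 19 bp
Sorted largest to smallest: 49, 28, 19, 11, 7 bp.

49, 28, 19, 11, 7 bp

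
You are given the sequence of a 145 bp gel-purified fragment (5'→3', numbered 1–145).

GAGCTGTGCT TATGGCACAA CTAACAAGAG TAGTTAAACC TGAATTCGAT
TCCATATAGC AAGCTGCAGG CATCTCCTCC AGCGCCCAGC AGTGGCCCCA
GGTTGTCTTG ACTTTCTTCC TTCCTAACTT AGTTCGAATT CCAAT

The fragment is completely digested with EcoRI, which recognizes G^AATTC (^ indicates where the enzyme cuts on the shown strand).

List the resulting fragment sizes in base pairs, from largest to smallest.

EcoRI sites (GAATTC) start at positions 42, 136.
EcoRI cuts after the first base of each site, so after positions 42, 136.
Linear molecule, 2 cuts → 3 fragments:
  1–42 → 42 bp
  43–136 → 94 bp
  137–145 → 9 bp
Sorted largest to smallest: 94, 42, 9 bp.

94, 42, 9 bp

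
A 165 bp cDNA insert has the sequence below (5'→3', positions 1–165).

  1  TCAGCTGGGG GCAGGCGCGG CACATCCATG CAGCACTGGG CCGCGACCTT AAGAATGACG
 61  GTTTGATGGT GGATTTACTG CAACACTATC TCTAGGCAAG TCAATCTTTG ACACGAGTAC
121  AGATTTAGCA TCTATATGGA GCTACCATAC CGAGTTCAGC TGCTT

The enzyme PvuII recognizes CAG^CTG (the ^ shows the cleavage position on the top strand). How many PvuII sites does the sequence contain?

CAGCTG occurs starting at positions 2, 157.
PvuII cuts at 2 sites.

2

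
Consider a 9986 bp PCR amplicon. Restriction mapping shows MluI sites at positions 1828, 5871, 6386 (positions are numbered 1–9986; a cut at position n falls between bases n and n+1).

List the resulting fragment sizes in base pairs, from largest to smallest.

4043, 3600, 1828, 515 bp

Linear molecule, 3 cuts → 4 fragments:
  1828 − 0 = 1828 bp
  5871 − 1828 = 4043 bp
  6386 − 5871 = 515 bp
  9986 − 6386 = 3600 bp
Sorted largest to smallest: 4043, 3600, 1828, 515 bp.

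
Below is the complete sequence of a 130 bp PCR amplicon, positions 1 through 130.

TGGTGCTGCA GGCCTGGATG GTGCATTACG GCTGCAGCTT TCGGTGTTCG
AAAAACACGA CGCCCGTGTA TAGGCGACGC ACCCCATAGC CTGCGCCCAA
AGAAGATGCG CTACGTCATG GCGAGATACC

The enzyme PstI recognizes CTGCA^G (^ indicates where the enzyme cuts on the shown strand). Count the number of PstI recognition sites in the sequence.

2

CTGCAG occurs starting at positions 6, 32.
PstI cuts at 2 sites.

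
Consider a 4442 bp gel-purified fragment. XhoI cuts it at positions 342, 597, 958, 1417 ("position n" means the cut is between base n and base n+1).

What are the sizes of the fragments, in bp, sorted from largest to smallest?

3025, 459, 361, 342, 255 bp

Linear molecule, 4 cuts → 5 fragments:
  342 − 0 = 342 bp
  597 − 342 = 255 bp
  958 − 597 = 361 bp
  1417 − 958 = 459 bp
  4442 − 1417 = 3025 bp
Sorted largest to smallest: 3025, 459, 361, 342, 255 bp.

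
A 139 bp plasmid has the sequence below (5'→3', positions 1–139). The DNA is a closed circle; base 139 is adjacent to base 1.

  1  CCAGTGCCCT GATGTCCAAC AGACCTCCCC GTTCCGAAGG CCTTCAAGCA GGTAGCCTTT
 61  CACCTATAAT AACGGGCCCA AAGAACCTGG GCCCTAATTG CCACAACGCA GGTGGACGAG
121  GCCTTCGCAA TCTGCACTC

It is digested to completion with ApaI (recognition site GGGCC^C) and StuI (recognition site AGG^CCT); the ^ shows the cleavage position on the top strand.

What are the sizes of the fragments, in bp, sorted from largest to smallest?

58, 38, 28, 15 bp

ApaI sites (GGGCCC) start at positions 74, 89.
ApaI cuts after base 5 of each site (before the last base), so after positions 78, 93.
StuI sites (AGGCCT) start at positions 38, 119.
StuI cuts after base 3 of each site, so after positions 40, 121.
Combined cut positions: 40, 78, 93, 121.
Circular molecule, 4 cuts → 4 fragments:
  41–78 → 38 bp
  79–93 → 15 bp
  94–121 → 28 bp
  122–139 then 1–40 → 18 + 40 = 58 bp
Sorted largest to smallest: 58, 38, 28, 15 bp.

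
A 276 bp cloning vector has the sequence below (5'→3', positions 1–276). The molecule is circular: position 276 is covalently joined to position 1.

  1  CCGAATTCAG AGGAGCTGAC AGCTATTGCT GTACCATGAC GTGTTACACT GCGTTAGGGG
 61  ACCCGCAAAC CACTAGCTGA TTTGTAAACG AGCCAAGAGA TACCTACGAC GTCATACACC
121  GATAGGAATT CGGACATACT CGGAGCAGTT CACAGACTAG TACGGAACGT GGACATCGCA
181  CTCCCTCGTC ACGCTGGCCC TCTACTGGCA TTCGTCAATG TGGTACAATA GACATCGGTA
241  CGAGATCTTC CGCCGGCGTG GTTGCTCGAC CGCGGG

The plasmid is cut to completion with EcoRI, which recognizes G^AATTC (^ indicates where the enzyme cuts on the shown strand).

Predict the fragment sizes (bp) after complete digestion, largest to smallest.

153, 123 bp

EcoRI sites (GAATTC) start at positions 3, 126.
EcoRI cuts after the first base of each site, so after positions 3, 126.
Circular molecule, 2 cuts → 2 fragments:
  4–126 → 123 bp
  127–276 then 1–3 → 150 + 3 = 153 bp
Sorted largest to smallest: 153, 123 bp.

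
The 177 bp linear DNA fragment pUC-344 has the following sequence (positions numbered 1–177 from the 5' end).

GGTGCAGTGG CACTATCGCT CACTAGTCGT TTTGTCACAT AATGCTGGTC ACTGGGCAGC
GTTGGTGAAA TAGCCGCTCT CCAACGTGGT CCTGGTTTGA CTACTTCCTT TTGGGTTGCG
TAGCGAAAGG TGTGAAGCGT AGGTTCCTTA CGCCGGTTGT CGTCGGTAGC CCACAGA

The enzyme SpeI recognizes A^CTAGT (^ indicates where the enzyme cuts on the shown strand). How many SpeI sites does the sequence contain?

1

ACTAGT occurs starting at position 22.
SpeI cuts at 1 site.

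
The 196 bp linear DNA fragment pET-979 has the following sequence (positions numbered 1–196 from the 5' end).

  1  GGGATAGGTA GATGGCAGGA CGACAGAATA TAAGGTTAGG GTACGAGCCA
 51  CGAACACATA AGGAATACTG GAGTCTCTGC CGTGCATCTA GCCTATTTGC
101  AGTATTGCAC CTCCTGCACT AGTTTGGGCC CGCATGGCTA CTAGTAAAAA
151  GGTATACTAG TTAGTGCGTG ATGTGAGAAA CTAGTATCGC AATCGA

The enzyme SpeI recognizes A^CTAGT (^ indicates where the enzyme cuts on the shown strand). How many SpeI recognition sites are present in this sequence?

ACTAGT occurs starting at positions 118, 140, 156, 180.
SpeI cuts at 4 sites.

4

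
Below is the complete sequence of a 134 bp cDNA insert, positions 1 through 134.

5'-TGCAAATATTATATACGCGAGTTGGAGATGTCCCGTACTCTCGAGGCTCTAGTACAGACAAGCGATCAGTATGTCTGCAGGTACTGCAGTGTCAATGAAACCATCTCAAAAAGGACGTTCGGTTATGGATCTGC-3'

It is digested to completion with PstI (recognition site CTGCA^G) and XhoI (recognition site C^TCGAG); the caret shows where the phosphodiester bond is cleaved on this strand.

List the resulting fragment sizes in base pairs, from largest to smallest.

PstI sites (CTGCAG) start at positions 75, 84.
PstI cuts after base 5 of each site (before the last base), so after positions 79, 88.
The XhoI site (CTCGAG) starts at position 40.
XhoI cuts after the first base of each site, so after position 40.
Combined cut positions: 40, 79, 88.
Linear molecule, 3 cuts → 4 fragments:
  1–40 → 40 bp
  41–79 → 39 bp
  80–88 → 9 bp
  89–134 → 46 bp
Sorted largest to smallest: 46, 40, 39, 9 bp.

46, 40, 39, 9 bp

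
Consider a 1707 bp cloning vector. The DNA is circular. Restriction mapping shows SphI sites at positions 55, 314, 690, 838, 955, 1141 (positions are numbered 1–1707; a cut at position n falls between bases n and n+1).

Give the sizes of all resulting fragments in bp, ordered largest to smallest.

621, 376, 259, 186, 148, 117 bp

Circular molecule, 6 cuts → 6 fragments:
  314 − 55 = 259 bp
  690 − 314 = 376 bp
  838 − 690 = 148 bp
  955 − 838 = 117 bp
  1141 − 955 = 186 bp
  wrap: 1707 − 1141 + 55 = 621 bp
Sorted largest to smallest: 621, 376, 259, 186, 148, 117 bp.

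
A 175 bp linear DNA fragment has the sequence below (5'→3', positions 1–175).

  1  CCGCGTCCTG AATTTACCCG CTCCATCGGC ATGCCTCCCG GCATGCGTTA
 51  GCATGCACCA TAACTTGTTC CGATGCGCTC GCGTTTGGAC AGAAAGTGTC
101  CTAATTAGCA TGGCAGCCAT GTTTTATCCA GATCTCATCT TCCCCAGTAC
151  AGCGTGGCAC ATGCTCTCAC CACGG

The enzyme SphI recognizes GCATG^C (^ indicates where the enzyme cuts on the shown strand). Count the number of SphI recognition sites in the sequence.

GCATGC occurs starting at positions 29, 41, 51.
SphI cuts at 3 sites.

3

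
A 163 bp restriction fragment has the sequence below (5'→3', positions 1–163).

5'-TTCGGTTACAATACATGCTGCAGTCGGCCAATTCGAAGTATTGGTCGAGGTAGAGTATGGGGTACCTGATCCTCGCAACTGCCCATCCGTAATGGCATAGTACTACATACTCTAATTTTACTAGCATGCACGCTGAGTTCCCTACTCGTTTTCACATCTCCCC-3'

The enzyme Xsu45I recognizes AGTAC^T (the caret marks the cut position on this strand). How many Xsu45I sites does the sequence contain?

AGTACT occurs starting at position 99.
Xsu45I cuts at 1 site.

1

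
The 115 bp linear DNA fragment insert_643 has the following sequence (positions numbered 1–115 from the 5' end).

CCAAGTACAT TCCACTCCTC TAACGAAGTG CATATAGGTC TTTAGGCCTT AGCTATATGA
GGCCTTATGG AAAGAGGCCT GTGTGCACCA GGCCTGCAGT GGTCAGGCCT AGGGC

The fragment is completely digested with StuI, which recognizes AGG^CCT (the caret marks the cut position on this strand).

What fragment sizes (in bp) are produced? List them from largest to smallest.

46, 16, 15, 15, 15, 8 bp

StuI sites (AGGCCT) start at positions 44, 60, 75, 90, 105.
StuI cuts after base 3 of each site, so after positions 46, 62, 77, 92, 107.
Linear molecule, 5 cuts → 6 fragments:
  1–46 → 46 bp
  47–62 → 16 bp
  63–77 → 15 bp
  78–92 → 15 bp
  93–107 → 15 bp
  108–115 → 8 bp
Sorted largest to smallest: 46, 16, 15, 15, 15, 8 bp.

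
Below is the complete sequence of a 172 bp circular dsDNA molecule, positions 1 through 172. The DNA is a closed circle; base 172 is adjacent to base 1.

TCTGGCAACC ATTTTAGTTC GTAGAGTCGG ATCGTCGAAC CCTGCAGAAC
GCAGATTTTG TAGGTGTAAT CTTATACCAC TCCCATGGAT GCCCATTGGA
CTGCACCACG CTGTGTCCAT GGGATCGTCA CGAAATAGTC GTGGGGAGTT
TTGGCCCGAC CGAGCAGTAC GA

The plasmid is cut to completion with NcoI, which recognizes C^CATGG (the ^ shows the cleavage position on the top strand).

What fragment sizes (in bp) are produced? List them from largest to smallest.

138, 34 bp

NcoI sites (CCATGG) start at positions 83, 117.
NcoI cuts after the first base of each site, so after positions 83, 117.
Circular molecule, 2 cuts → 2 fragments:
  84–117 → 34 bp
  118–172 then 1–83 → 55 + 83 = 138 bp
Sorted largest to smallest: 138, 34 bp.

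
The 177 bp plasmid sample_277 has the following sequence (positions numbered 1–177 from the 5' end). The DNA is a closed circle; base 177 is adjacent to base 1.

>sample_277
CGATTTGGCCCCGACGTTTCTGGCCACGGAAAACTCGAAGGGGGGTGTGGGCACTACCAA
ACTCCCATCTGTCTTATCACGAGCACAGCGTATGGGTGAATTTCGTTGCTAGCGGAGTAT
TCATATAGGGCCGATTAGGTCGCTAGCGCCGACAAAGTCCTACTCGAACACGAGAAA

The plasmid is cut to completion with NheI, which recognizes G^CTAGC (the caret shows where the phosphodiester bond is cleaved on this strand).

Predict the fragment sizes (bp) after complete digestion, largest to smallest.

143, 34 bp

NheI sites (GCTAGC) start at positions 108, 142.
NheI cuts after the first base of each site, so after positions 108, 142.
Circular molecule, 2 cuts → 2 fragments:
  109–142 → 34 bp
  143–177 then 1–108 → 35 + 108 = 143 bp
Sorted largest to smallest: 143, 34 bp.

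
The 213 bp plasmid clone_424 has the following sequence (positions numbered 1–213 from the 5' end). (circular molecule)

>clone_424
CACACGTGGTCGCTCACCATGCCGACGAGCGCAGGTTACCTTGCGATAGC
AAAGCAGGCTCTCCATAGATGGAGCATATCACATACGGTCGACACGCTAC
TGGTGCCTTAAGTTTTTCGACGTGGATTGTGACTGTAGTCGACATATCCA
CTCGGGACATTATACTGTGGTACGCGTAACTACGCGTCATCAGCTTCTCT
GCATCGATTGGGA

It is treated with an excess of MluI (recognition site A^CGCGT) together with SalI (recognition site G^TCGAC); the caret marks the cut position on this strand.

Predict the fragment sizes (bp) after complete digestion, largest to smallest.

119, 50, 34, 10 bp

MluI sites (ACGCGT) start at positions 172, 182.
MluI cuts after the first base of each site, so after positions 172, 182.
SalI sites (GTCGAC) start at positions 88, 138.
SalI cuts after the first base of each site, so after positions 88, 138.
Combined cut positions: 88, 138, 172, 182.
Circular molecule, 4 cuts → 4 fragments:
  89–138 → 50 bp
  139–172 → 34 bp
  173–182 → 10 bp
  183–213 then 1–88 → 31 + 88 = 119 bp
Sorted largest to smallest: 119, 50, 34, 10 bp.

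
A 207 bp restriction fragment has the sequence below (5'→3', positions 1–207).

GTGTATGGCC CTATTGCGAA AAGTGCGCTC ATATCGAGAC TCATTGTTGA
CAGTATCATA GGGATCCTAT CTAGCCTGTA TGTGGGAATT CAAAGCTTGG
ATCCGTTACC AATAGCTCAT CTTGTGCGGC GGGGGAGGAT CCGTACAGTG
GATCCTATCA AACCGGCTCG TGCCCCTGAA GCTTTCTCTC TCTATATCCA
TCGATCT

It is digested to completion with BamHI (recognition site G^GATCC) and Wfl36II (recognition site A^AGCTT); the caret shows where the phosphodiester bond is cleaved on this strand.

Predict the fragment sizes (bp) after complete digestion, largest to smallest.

BamHI sites (GGATCC) start at positions 62, 99, 137, 150.
BamHI cuts after the first base of each site, so after positions 62, 99, 137, 150.
Wfl36II sites (AAGCTT) start at positions 93, 179.
Wfl36II cuts after the first base of each site, so after positions 93, 179.
Combined cut positions: 62, 93, 99, 137, 150, 179.
Linear molecule, 6 cuts → 7 fragments:
  1–62 → 62 bp
  63–93 → 31 bp
  94–99 → 6 bp
  100–137 → 38 bp
  138–150 → 13 bp
  151–179 → 29 bp
  180–207 → 28 bp
Sorted largest to smallest: 62, 38, 31, 29, 28, 13, 6 bp.

62, 38, 31, 29, 28, 13, 6 bp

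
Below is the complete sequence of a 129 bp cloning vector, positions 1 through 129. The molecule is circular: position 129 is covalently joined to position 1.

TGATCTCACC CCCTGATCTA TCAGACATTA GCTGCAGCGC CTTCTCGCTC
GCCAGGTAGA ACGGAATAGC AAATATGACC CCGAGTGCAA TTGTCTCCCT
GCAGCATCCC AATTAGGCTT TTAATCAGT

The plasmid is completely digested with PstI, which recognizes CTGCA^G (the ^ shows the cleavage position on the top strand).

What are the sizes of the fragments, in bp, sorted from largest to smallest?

67, 62 bp

PstI sites (CTGCAG) start at positions 32, 99.
PstI cuts after base 5 of each site (before the last base), so after positions 36, 103.
Circular molecule, 2 cuts → 2 fragments:
  37–103 → 67 bp
  104–129 then 1–36 → 26 + 36 = 62 bp
Sorted largest to smallest: 67, 62 bp.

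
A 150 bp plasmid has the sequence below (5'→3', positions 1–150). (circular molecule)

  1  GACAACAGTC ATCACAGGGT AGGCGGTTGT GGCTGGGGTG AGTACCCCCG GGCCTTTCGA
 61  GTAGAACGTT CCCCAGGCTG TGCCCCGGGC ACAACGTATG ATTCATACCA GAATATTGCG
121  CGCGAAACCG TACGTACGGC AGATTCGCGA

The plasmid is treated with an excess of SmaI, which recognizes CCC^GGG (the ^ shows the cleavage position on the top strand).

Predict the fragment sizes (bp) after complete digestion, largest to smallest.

113, 37 bp

SmaI sites (CCCGGG) start at positions 47, 84.
SmaI cuts after base 3 of each site, so after positions 49, 86.
Circular molecule, 2 cuts → 2 fragments:
  50–86 → 37 bp
  87–150 then 1–49 → 64 + 49 = 113 bp
Sorted largest to smallest: 113, 37 bp.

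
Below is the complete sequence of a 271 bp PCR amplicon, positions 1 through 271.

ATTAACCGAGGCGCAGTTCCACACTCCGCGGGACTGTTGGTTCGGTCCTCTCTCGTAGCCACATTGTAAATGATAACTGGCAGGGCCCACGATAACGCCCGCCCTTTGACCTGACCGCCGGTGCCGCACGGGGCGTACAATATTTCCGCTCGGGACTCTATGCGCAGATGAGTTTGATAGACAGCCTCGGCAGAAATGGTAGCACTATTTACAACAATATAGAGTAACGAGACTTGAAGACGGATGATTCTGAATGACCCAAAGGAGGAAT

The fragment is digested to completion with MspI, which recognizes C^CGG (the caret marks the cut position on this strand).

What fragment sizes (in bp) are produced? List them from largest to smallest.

The MspI site (CCGG) starts at position 118.
MspI cuts after the first base of each site, so after position 118.
Linear molecule, 1 cut → 2 fragments:
  1–118 → 118 bp
  119–271 → 153 bp
Sorted largest to smallest: 153, 118 bp.

153, 118 bp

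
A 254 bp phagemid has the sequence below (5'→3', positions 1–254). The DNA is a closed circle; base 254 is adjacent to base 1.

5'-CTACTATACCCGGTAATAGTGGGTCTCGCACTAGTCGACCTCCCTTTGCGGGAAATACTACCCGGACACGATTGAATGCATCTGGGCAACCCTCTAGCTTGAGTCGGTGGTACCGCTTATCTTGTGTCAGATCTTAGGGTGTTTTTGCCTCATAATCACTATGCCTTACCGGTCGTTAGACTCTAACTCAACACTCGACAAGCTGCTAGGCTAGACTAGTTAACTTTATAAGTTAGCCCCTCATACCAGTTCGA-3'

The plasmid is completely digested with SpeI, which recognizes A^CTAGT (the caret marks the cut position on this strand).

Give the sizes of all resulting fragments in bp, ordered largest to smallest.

185, 69 bp

SpeI sites (ACTAGT) start at positions 30, 215.
SpeI cuts after the first base of each site, so after positions 30, 215.
Circular molecule, 2 cuts → 2 fragments:
  31–215 → 185 bp
  216–254 then 1–30 → 39 + 30 = 69 bp
Sorted largest to smallest: 185, 69 bp.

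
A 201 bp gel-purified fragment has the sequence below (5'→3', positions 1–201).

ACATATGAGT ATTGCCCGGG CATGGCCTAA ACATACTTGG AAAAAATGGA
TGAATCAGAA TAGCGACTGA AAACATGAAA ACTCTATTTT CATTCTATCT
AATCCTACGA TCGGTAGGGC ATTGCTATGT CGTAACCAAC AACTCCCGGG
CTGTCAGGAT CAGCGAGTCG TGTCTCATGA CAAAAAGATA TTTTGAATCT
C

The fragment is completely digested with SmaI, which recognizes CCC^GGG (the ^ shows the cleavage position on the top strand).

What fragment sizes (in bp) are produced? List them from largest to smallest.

SmaI sites (CCCGGG) start at positions 15, 145.
SmaI cuts after base 3 of each site, so after positions 17, 147.
Linear molecule, 2 cuts → 3 fragments:
  1–17 → 17 bp
  18–147 → 130 bp
  148–201 → 54 bp
Sorted largest to smallest: 130, 54, 17 bp.

130, 54, 17 bp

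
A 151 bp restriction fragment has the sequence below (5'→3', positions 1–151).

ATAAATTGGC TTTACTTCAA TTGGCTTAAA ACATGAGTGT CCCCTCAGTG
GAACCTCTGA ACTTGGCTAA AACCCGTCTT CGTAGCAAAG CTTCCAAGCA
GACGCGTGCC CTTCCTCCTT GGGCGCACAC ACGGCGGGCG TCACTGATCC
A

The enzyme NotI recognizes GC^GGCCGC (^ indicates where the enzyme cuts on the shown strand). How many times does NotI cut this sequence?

0

No occurrence of GCGGCCGC is present in the sequence.
NotI does not cut: 0 sites.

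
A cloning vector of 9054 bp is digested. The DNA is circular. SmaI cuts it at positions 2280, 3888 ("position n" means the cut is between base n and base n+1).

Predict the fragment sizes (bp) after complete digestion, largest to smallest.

7446, 1608 bp

Circular molecule, 2 cuts → 2 fragments:
  3888 − 2280 = 1608 bp
  wrap: 9054 − 3888 + 2280 = 7446 bp
Sorted largest to smallest: 7446, 1608 bp.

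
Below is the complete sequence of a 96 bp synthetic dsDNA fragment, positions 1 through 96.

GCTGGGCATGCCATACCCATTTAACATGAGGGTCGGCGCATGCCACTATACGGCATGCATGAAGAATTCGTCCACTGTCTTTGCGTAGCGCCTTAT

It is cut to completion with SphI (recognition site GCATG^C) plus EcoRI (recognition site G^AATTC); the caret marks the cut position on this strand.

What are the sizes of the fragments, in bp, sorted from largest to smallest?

SphI sites (GCATGC) start at positions 6, 38, 53.
SphI cuts after base 5 of each site (before the last base), so after positions 10, 42, 57.
The EcoRI site (GAATTC) starts at position 64.
EcoRI cuts after the first base of each site, so after position 64.
Combined cut positions: 10, 42, 57, 64.
Linear molecule, 4 cuts → 5 fragments:
  1–10 → 10 bp
  11–42 → 32 bp
  43–57 → 15 bp
  58–64 → 7 bp
  65–96 → 32 bp
Sorted largest to smallest: 32, 32, 15, 10, 7 bp.

32, 32, 15, 10, 7 bp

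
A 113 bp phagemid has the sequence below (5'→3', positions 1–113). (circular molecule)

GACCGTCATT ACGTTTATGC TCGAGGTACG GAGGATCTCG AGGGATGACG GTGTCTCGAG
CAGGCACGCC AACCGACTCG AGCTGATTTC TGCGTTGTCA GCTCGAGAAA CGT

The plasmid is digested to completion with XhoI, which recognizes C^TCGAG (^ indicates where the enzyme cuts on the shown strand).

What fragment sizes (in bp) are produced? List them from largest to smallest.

31, 25, 22, 18, 17 bp

XhoI sites (CTCGAG) start at positions 20, 37, 55, 77, 102.
XhoI cuts after the first base of each site, so after positions 20, 37, 55, 77, 102.
Circular molecule, 5 cuts → 5 fragments:
  21–37 → 17 bp
  38–55 → 18 bp
  56–77 → 22 bp
  78–102 → 25 bp
  103–113 then 1–20 → 11 + 20 = 31 bp
Sorted largest to smallest: 31, 25, 22, 18, 17 bp.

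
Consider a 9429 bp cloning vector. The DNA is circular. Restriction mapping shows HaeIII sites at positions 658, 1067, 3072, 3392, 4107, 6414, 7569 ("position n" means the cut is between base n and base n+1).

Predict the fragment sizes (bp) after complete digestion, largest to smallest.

2518, 2307, 2005, 1155, 715, 409, 320 bp

Circular molecule, 7 cuts → 7 fragments:
  1067 − 658 = 409 bp
  3072 − 1067 = 2005 bp
  3392 − 3072 = 320 bp
  4107 − 3392 = 715 bp
  6414 − 4107 = 2307 bp
  7569 − 6414 = 1155 bp
  wrap: 9429 − 7569 + 658 = 2518 bp
Sorted largest to smallest: 2518, 2307, 2005, 1155, 715, 409, 320 bp.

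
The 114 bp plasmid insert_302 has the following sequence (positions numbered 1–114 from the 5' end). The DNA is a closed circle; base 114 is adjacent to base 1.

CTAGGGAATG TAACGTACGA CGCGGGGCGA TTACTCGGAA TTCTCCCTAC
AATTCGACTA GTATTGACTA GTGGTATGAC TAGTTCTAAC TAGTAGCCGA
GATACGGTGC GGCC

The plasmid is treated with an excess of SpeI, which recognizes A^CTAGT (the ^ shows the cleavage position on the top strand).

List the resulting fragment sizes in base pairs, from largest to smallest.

SpeI sites (ACTAGT) start at positions 57, 67, 79, 89.
SpeI cuts after the first base of each site, so after positions 57, 67, 79, 89.
Circular molecule, 4 cuts → 4 fragments:
  58–67 → 10 bp
  68–79 → 12 bp
  80–89 → 10 bp
  90–114 then 1–57 → 25 + 57 = 82 bp
Sorted largest to smallest: 82, 12, 10, 10 bp.

82, 12, 10, 10 bp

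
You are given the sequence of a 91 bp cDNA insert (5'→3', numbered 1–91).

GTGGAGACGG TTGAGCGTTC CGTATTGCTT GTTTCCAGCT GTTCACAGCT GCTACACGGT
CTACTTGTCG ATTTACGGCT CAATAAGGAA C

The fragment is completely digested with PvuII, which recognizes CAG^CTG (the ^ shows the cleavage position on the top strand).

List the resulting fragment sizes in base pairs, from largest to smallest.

PvuII sites (CAGCTG) start at positions 36, 46.
PvuII cuts after base 3 of each site, so after positions 38, 48.
Linear molecule, 2 cuts → 3 fragments:
  1–38 → 38 bp
  39–48 → 10 bp
  49–91 → 43 bp
Sorted largest to smallest: 43, 38, 10 bp.

43, 38, 10 bp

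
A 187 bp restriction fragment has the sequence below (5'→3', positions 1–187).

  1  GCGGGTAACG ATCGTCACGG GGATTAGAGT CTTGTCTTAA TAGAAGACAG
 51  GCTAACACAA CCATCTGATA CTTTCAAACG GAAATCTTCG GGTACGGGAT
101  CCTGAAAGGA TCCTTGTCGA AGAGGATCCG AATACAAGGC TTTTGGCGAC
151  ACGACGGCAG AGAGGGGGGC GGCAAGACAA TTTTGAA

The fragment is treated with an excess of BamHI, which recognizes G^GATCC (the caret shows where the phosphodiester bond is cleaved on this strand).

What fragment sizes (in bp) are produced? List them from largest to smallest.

BamHI sites (GGATCC) start at positions 97, 108, 124.
BamHI cuts after the first base of each site, so after positions 97, 108, 124.
Linear molecule, 3 cuts → 4 fragments:
  1–97 → 97 bp
  98–108 → 11 bp
  109–124 → 16 bp
  125–187 → 63 bp
Sorted largest to smallest: 97, 63, 16, 11 bp.

97, 63, 16, 11 bp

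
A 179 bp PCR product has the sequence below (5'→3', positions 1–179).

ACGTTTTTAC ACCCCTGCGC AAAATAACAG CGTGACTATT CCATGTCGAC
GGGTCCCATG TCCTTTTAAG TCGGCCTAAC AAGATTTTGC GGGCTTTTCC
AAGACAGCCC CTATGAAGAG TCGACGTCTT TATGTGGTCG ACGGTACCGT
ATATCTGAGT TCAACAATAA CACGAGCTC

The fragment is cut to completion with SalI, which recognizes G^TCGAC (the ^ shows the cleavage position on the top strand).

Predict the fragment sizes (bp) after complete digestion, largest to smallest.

SalI sites (GTCGAC) start at positions 45, 120, 137.
SalI cuts after the first base of each site, so after positions 45, 120, 137.
Linear molecule, 3 cuts → 4 fragments:
  1–45 → 45 bp
  46–120 → 75 bp
  121–137 → 17 bp
  138–179 → 42 bp
Sorted largest to smallest: 75, 45, 42, 17 bp.

75, 45, 42, 17 bp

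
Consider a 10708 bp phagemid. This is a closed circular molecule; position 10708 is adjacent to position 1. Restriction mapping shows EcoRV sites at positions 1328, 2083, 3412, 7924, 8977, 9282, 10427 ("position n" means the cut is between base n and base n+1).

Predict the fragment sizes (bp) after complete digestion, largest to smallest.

4512, 1609, 1329, 1145, 1053, 755, 305 bp

Circular molecule, 7 cuts → 7 fragments:
  2083 − 1328 = 755 bp
  3412 − 2083 = 1329 bp
  7924 − 3412 = 4512 bp
  8977 − 7924 = 1053 bp
  9282 − 8977 = 305 bp
  10427 − 9282 = 1145 bp
  wrap: 10708 − 10427 + 1328 = 1609 bp
Sorted largest to smallest: 4512, 1609, 1329, 1145, 1053, 755, 305 bp.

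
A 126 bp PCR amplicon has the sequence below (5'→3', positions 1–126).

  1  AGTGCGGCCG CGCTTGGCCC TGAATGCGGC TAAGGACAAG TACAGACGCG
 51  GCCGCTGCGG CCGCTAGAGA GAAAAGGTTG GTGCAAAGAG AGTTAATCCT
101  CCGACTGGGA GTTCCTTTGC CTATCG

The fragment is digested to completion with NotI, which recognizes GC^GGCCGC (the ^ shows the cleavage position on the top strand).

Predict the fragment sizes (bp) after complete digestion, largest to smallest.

68, 44, 9, 5 bp

NotI sites (GCGGCCGC) start at positions 4, 48, 57.
NotI cuts after base 2 of each site, so after positions 5, 49, 58.
Linear molecule, 3 cuts → 4 fragments:
  1–5 → 5 bp
  6–49 → 44 bp
  50–58 → 9 bp
  59–126 → 68 bp
Sorted largest to smallest: 68, 44, 9, 5 bp.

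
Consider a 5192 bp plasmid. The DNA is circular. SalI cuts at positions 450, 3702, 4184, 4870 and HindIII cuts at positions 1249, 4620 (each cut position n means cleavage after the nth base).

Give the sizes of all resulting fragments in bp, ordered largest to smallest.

2453, 799, 772, 482, 436, 250 bp

Combined cut positions (sorted): 450, 1249, 3702, 4184, 4620, 4870.
Circular molecule, 6 cuts → 6 fragments:
  1249 − 450 = 799 bp
  3702 − 1249 = 2453 bp
  4184 − 3702 = 482 bp
  4620 − 4184 = 436 bp
  4870 − 4620 = 250 bp
  wrap: 5192 − 4870 + 450 = 772 bp
Sorted largest to smallest: 2453, 799, 772, 482, 436, 250 bp.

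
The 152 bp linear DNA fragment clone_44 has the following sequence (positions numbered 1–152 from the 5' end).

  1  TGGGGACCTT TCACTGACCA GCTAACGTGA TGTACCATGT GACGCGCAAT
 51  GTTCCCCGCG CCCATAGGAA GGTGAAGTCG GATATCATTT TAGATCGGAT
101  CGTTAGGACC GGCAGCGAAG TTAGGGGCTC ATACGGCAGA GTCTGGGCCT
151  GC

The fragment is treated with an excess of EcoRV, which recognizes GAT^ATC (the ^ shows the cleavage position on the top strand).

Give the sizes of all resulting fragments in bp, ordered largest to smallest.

83, 69 bp

The EcoRV site (GATATC) starts at position 81.
EcoRV cuts after base 3 of each site, so after position 83.
Linear molecule, 1 cut → 2 fragments:
  1–83 → 83 bp
  84–152 → 69 bp
Sorted largest to smallest: 83, 69 bp.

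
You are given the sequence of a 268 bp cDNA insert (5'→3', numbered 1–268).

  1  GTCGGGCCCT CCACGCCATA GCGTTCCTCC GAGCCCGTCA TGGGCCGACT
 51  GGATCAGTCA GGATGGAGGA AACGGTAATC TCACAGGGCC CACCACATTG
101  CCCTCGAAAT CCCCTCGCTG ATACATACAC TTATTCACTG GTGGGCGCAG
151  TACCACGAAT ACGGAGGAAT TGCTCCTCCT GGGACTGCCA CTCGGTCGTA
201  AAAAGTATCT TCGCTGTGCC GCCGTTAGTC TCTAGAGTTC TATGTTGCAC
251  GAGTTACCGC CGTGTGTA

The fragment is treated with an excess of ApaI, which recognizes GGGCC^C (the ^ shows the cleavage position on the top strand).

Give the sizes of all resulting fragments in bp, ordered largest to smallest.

178, 82, 8 bp

ApaI sites (GGGCCC) start at positions 4, 86.
ApaI cuts after base 5 of each site (before the last base), so after positions 8, 90.
Linear molecule, 2 cuts → 3 fragments:
  1–8 → 8 bp
  9–90 → 82 bp
  91–268 → 178 bp
Sorted largest to smallest: 178, 82, 8 bp.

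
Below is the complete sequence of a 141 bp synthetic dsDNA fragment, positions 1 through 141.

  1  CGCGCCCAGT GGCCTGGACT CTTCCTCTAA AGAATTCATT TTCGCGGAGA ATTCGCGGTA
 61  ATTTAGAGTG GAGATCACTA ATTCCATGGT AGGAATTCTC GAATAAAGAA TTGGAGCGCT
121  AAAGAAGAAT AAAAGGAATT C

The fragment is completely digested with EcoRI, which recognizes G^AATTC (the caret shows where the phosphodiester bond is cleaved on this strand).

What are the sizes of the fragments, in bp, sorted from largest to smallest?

44, 43, 32, 17, 5 bp

EcoRI sites (GAATTC) start at positions 32, 49, 93, 136.
EcoRI cuts after the first base of each site, so after positions 32, 49, 93, 136.
Linear molecule, 4 cuts → 5 fragments:
  1–32 → 32 bp
  33–49 → 17 bp
  50–93 → 44 bp
  94–136 → 43 bp
  137–141 → 5 bp
Sorted largest to smallest: 44, 43, 32, 17, 5 bp.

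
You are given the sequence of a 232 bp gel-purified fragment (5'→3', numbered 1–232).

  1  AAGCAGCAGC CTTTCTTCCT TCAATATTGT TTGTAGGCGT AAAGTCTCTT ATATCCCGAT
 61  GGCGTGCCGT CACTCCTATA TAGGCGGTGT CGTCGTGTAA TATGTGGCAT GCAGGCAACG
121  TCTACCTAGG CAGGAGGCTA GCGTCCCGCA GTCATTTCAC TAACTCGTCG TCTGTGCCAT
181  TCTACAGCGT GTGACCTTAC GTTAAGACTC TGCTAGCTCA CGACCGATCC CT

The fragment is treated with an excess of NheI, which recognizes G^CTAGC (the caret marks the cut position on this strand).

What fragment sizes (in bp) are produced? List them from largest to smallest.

NheI sites (GCTAGC) start at positions 137, 212.
NheI cuts after the first base of each site, so after positions 137, 212.
Linear molecule, 2 cuts → 3 fragments:
  1–137 → 137 bp
  138–212 → 75 bp
  213–232 → 20 bp
Sorted largest to smallest: 137, 75, 20 bp.

137, 75, 20 bp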